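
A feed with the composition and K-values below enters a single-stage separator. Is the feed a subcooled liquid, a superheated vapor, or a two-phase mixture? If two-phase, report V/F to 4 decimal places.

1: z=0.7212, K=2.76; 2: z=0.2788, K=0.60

ΣzᵢKᵢ = 2.1578; Σzᵢ/Kᵢ = 0.7260.
Since Σzᵢ/Kᵢ < 1 the mixture is above its dew point — single vapor phase.

superheated vapor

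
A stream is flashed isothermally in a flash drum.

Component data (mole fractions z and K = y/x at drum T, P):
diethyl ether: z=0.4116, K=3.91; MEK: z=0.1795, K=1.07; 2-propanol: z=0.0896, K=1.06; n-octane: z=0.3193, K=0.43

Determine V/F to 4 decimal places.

Rachford–Rice: g(V/F) = Σ zᵢ(Kᵢ−1)/(1+V/F(Kᵢ−1)) = 0.
Check two-phase: ΣzᵢKᵢ = 2.0337 > 1 and Σzᵢ/Kᵢ = 1.1001 > 1, so g(0) = 1.0337 > 0 and g(1) = -0.1001 < 0.
Newton–Raphson from V/F = 0.39:
  V/F = 0.3900: g = 0.34450, g' = -0.9374 → V/F = 0.7575
  V/F = 0.7575: g = 0.07057, g' = -0.6618 → V/F = 0.8641
  V/F = 0.8641: g = -0.00091, g' = -0.6861 → V/F = 0.8628
Converged at V/F = 0.8628.

V/F = 0.8628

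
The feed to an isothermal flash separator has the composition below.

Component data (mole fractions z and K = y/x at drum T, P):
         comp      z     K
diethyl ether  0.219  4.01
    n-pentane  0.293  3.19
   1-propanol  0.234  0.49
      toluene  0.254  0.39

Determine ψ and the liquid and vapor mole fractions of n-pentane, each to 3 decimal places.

Newton iteration, ψ⁰ = 0.47:
  ψ = 0.470: g = 0.2150, g' = -0.973 → ψ = 0.691
  ψ = 0.691: g = 0.0172, g' = -0.859 → ψ = 0.711
Converged at ψ = 0.711.
Compositions from xᵢ = zᵢ/(1+ψ(Kᵢ−1)), yᵢ = Kᵢxᵢ:
  diethyl ether: x = 0.070, y = 0.280
  n-pentane: x = 0.115, y = 0.366
  1-propanol: x = 0.367, y = 0.180
  toluene: x = 0.449, y = 0.175

ψ = 0.711, x_n-pentane = 0.115, y_n-pentane = 0.366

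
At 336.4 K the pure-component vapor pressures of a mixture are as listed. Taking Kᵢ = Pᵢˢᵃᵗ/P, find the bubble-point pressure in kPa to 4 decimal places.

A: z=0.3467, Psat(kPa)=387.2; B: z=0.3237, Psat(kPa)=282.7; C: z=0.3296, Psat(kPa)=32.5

At the bubble point ψ → 0, so ΣzᵢKᵢ = 1 with Kᵢ = Pᵢˢᵃᵗ/P ⇒ P = ΣzᵢPᵢˢᵃᵗ.
P = 0.3467·387.2 + 0.3237·282.7 + 0.3296·32.5 = 236.4642 kPa

Pbub = 236.4642 kPa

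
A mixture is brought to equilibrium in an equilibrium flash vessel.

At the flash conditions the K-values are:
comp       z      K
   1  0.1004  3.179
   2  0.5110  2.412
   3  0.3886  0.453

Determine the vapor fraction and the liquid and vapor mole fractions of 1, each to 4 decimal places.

Material balance + equilibrium reduce to Σ zᵢ(Kᵢ−1)/(1+ψ(Kᵢ−1)) = 0.
g(0) = ΣzᵢKᵢ − 1 = 0.7277 and g(1) = 1 − Σzᵢ/Kᵢ = -0.1013, so a root lies in (0, 1).
Iterate (Newton) starting at ψ = 0.5:
  ψ = 0.5000: g = 0.23505, g' = -0.6795 → ψ = 0.8459
  ψ = 0.8459: g = 0.01013, g' = -0.6733 → ψ = 0.8609
Converged at ψ = 0.8609.
Compositions from xᵢ = zᵢ/(1+ψ(Kᵢ−1)), yᵢ = Kᵢxᵢ:
  1: x = 0.0349, y = 0.1110
  2: x = 0.2306, y = 0.5563
  3: x = 0.7344, y = 0.3327

ψ = 0.8609, x_1 = 0.0349, y_1 = 0.1110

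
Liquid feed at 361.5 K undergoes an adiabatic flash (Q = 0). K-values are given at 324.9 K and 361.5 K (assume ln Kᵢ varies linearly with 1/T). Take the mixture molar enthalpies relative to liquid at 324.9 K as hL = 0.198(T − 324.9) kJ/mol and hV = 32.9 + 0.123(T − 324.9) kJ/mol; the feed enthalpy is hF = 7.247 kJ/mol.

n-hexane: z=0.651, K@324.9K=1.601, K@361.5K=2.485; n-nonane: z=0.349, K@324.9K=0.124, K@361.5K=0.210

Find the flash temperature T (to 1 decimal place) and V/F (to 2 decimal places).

Adiabatic flash: solve Rachford–Rice at each trial T, then check hF = ψ·hV(T) + (1−ψ)·hL(T).
  T = 324.9 K: K = (1.601, 0.124), RR gives ψ = 0.162, H_out = 5.345 kJ/mol
  T = 361.5 K: K = (2.485, 0.210), RR gives ψ = 0.589, H_out = 25.009 kJ/mol
  T = 343.2 K: K = (2.018, 0.164), RR gives ψ = 0.436, H_out = 17.357 kJ/mol
  T = 334.0 K: K = (1.802, 0.143), RR gives ψ = 0.324, H_out = 12.253 kJ/mol
  T = 329.4 K: K = (1.699, 0.133), RR gives ψ = 0.252, H_out = 9.083 kJ/mol
  T = 327.1 K: K = (1.648, 0.128), RR gives ψ = 0.209, H_out = 7.268 kJ/mol
Linear interpolation between T = 324.9 (H_out = 5.345) and T = 327.1 (H_out = 7.268) on hF = 7.247 gives T ≈ 327.1 K, at which ψ = 0.21.

T = 327.1 K, V/F = 0.21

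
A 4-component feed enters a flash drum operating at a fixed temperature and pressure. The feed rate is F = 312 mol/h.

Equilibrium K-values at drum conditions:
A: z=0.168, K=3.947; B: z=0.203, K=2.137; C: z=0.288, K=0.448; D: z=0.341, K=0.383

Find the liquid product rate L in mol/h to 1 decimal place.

L = 223.3 mol/h

Material balance + equilibrium reduce to Σ zᵢ(Kᵢ−1)/(1+ψ(Kᵢ−1)) = 0.
g(0) = ΣzᵢKᵢ − 1 = 0.357 and g(1) = 1 − Σzᵢ/Kᵢ = -0.671, so a root lies in (0, 1).
Newton iteration, ψ⁰ = 0.51:
  ψ = 0.510: g = -0.1844, g' = -0.784 → ψ = 0.275
  ψ = 0.275: g = 0.0085, g' = -0.908 → ψ = 0.284
Converged at ψ = 0.284.
Then V = ψ·F = 0.2844·312 = 88.7 mol/h and L = F − V = 223.3 mol/h.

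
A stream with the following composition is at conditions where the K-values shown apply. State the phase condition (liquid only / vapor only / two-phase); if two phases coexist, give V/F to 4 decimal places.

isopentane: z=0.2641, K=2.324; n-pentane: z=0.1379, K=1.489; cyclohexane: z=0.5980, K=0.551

two-phase, V/F = 0.2971

ΣzᵢKᵢ = 1.1486; Σzᵢ/Kᵢ = 1.2916.
Both exceed 1, so a two-phase solution exists.
Material balance + equilibrium reduce to Σ zᵢ(Kᵢ−1)/(1+ψ(Kᵢ−1)) = 0.
Iterate (Newton) starting at ψ = 0.63:
  ψ = 0.6300: g = -0.13221, g' = -0.3913 → ψ = 0.2921
  ψ = 0.2921: g = 0.00211, g' = -0.4257 → ψ = 0.2971
Converged at ψ = 0.2971.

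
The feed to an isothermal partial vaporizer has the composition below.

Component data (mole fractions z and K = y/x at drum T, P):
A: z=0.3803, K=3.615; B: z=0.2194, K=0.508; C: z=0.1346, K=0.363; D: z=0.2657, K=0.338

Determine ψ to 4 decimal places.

ψ = 0.3974

Rachford–Rice: g(ψ) = Σ zᵢ(Kᵢ−1)/(1+ψ(Kᵢ−1)) = 0.
Check two-phase: ΣzᵢKᵢ = 1.6249 > 1 and Σzᵢ/Kᵢ = 1.6940 > 1, so g(0) = 0.6249 > 0 and g(1) = -0.6940 < 0.
Newton–Raphson from ψ = 0.5:
  ψ = 0.5000: g = -0.10091, g' = -0.9596 → ψ = 0.3948
  ψ = 0.3948: g = 0.00263, g' = -1.0222 → ψ = 0.3974
Converged at ψ = 0.3974.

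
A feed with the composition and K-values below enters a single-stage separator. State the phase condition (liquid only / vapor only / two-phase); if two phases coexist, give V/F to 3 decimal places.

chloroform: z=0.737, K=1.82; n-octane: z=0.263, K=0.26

ΣzᵢKᵢ = 1.410; Σzᵢ/Kᵢ = 1.416.
Both exceed 1, so a two-phase solution exists.
Rachford–Rice: g(ψ) = Σ zᵢ(Kᵢ−1)/(1+ψ(Kᵢ−1)) = 0.
Binary case is linear: z₁(K₁−1)(1+ψ(K₂−1)) + z₂(K₂−1)(1+ψ(K₁−1)) = 0
⇒ ψ = [z₁(K₁−1)+z₂(K₂−1)] / [−(K₁−1)(K₂−1)] = 0.4097/0.6068 = 0.675

two-phase, V/F = 0.675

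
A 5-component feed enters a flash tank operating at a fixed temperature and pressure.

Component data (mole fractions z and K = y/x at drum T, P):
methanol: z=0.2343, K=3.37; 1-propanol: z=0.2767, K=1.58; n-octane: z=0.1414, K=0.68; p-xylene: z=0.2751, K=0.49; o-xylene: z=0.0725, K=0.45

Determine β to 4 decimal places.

Rachford–Rice: g(β) = Σ zᵢ(Kᵢ−1)/(1+β(Kᵢ−1)) = 0.
Check two-phase: ΣzᵢKᵢ = 1.4904 > 1 and Σzᵢ/Kᵢ = 1.1751 > 1, so g(0) = 0.4904 > 0 and g(1) = -0.1751 < 0.
Newton iteration, β⁰ = 0.5:
  β = 0.5000: g = 0.08136, g' = -0.5228 → β = 0.6556
  β = 0.6556: g = 0.00330, g' = -0.4890 → β = 0.6624
Converged at β = 0.6624.

β = 0.6624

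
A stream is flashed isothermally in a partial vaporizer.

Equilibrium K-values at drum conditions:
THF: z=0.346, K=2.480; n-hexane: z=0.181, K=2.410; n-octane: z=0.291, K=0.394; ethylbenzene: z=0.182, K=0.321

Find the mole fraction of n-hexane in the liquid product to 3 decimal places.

Material balance + equilibrium reduce to Σ zᵢ(Kᵢ−1)/(1+ψ(Kᵢ−1)) = 0.
Check two-phase: ΣzᵢKᵢ = 1.467 > 1 and Σzᵢ/Kᵢ = 1.520 > 1, so g(0) = 0.467 > 0 and g(1) = -0.520 < 0.
Iterate (Newton) starting at ψ = 0.5:
  ψ = 0.500: g = 0.0039, g' = -0.786 → ψ = 0.505
Converged at ψ = 0.505.
Compositions from xᵢ = zᵢ/(1+ψ(Kᵢ−1)), yᵢ = Kᵢxᵢ:
  THF: x = 0.198, y = 0.491
  n-hexane: x = 0.106, y = 0.255
  n-octane: x = 0.419, y = 0.165
  ethylbenzene: x = 0.277, y = 0.089

x_n-hexane = 0.106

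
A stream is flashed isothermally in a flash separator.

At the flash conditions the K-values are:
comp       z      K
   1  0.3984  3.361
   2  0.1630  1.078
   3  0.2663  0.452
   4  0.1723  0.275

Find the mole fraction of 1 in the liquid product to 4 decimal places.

x_1 = 0.1723

Let ψ = V/F and solve Σ zᵢ(Kᵢ−1)/(1+ψ(Kᵢ−1)) = 0.
g(0) = ΣzᵢKᵢ − 1 = 0.6825 and g(1) = 1 − Σzᵢ/Kᵢ = -0.4854, so a root lies in (0, 1).
Newton iteration, ψ⁰ = 0.5:
  ψ = 0.5000: g = 0.04666, g' = -0.8426 → ψ = 0.5554
  ψ = 0.5554: g = 0.00027, g' = -0.8357 → ψ = 0.5557
Converged at ψ = 0.5557.
Compositions from xᵢ = zᵢ/(1+ψ(Kᵢ−1)), yᵢ = Kᵢxᵢ:
  1: x = 0.1723, y = 0.5792
  2: x = 0.1562, y = 0.1684
  3: x = 0.3829, y = 0.1731
  4: x = 0.2886, y = 0.0794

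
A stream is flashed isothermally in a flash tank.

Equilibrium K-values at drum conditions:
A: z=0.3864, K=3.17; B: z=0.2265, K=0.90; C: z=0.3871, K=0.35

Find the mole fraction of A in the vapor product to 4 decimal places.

Rachford–Rice: g(V/F) = Σ zᵢ(Kᵢ−1)/(1+V/F(Kᵢ−1)) = 0.
g(0) = ΣzᵢKᵢ − 1 = 0.5642 and g(1) = 1 − Σzᵢ/Kᵢ = -0.4796, so a root lies in (0, 1).
Newton iteration, V/F⁰ = 0.5:
  V/F = 0.5000: g = 0.00555, g' = -0.7800 → V/F = 0.5071
Converged at V/F = 0.5071.
Compositions from xᵢ = zᵢ/(1+V/F(Kᵢ−1)), yᵢ = Kᵢxᵢ:
  A: x = 0.1840, y = 0.5832
  B: x = 0.2386, y = 0.2147
  C: x = 0.5774, y = 0.2021

y_A = 0.5832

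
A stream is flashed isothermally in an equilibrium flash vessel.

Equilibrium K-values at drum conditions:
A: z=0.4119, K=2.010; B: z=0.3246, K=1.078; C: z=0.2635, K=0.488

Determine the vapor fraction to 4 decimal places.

ψ = 0.8754

Newton iteration, ψ⁰ = 0.5:
  ψ = 0.5000: g = 0.11946, g' = -0.3121 → ψ = 0.8827
  ψ = 0.8827: g = -0.00255, g' = -0.3491 → ψ = 0.8754
Converged at ψ = 0.8754.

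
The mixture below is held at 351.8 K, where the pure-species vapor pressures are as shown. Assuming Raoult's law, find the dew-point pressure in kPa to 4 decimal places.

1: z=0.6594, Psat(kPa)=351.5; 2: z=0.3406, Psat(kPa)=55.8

At the dew point ψ → 1, so Σzᵢ/Kᵢ = 1 with Kᵢ = Pᵢˢᵃᵗ/P ⇒ 1/P = Σzᵢ/Pᵢˢᵃᵗ.
1/P = 0.6594/351.5 + 0.3406/55.8 = 0.0079799 ⇒ P = 125.3148 kPa

Pdew = 125.3148 kPa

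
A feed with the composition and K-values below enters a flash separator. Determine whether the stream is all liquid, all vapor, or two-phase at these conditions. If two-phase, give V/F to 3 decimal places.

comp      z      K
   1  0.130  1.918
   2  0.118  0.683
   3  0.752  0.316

ΣzᵢKᵢ = 0.568; Σzᵢ/Kᵢ = 2.620.
Since ΣzᵢKᵢ < 1 the mixture is below its bubble point — single liquid phase.

all liquid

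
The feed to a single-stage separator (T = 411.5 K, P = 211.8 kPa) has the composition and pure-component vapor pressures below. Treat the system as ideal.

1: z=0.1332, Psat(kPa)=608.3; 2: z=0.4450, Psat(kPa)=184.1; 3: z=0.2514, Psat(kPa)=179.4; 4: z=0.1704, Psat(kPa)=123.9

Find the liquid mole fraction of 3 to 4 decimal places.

x_3 = 0.2600

Raoult's law: Kᵢ = Pᵢˢᵃᵗ/P = Pᵢˢᵃᵗ/211.8.
  K_1 = 608.3/211.8 = 2.872049, K_2 = 184.1/211.8 = 0.869216, K_3 = 179.4/211.8 = 0.847025, K_4 = 123.9/211.8 = 0.584986
Rachford–Rice: g(V/F) = Σ zᵢ(Kᵢ−1)/(1+V/F(Kᵢ−1)) = 0.
g(0) = ΣzᵢKᵢ − 1 = 0.0820 and g(1) = 1 − Σzᵢ/Kᵢ = -0.1464, so a root lies in (0, 1).
Newton iteration, V/F⁰ = 0.5:
  V/F = 0.5000: g = -0.06435, g' = -0.1869 → V/F = 0.1557
  V/F = 0.1557: g = 0.01868, g' = -0.3275 → V/F = 0.2127
  V/F = 0.2127: g = 0.00116, g' = -0.2884 → V/F = 0.2167
Converged at V/F = 0.2167.
Compositions from xᵢ = zᵢ/(1+V/F(Kᵢ−1)), yᵢ = Kᵢxᵢ:
  1: x = 0.0948, y = 0.2721
  2: x = 0.4580, y = 0.3981
  3: x = 0.2600, y = 0.2202
  4: x = 0.1872, y = 0.1095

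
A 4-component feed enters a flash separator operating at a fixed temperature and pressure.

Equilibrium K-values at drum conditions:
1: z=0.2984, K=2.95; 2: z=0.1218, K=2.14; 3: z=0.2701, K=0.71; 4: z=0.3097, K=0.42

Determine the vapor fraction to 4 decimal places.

ψ = 0.5658

Material balance + equilibrium reduce to Σ zᵢ(Kᵢ−1)/(1+ψ(Kᵢ−1)) = 0.
g(0) = ΣzᵢKᵢ − 1 = 0.4628 and g(1) = 1 − Σzᵢ/Kᵢ = -0.2759, so a root lies in (0, 1).
Iterate (Newton) starting at ψ = 0.5:
  ψ = 0.5000: g = 0.03846, g' = -0.5929 → ψ = 0.5649
  ψ = 0.5649: g = 0.00053, g' = -0.5784 → ψ = 0.5658
Converged at ψ = 0.5658.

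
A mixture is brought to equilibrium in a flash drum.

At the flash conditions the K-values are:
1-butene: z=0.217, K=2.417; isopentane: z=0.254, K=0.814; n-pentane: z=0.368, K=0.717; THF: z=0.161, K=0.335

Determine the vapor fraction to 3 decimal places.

Material balance + equilibrium reduce to Σ zᵢ(Kᵢ−1)/(1+ψ(Kᵢ−1)) = 0.
g(0) = ΣzᵢKᵢ − 1 = 0.049 and g(1) = 1 − Σzᵢ/Kᵢ = -0.396, so a root lies in (0, 1).
Iterate (Newton) starting at ψ = 0.5:
  ψ = 0.500: g = -0.1538, g' = -0.360 → ψ = 0.072
  ψ = 0.072: g = 0.0122, g' = -0.477 → ψ = 0.098
  ψ = 0.098: g = 0.0002, g' = -0.458 → ψ = 0.099
Converged at ψ = 0.099.

ψ = 0.099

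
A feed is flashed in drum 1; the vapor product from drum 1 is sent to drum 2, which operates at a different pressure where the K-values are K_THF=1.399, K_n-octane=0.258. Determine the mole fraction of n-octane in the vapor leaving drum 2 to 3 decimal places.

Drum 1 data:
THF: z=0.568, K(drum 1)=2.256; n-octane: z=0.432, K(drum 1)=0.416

y_n-octane (drum 2) = 0.090

Drum 1:
Rachford–Rice: g(ψ₁) = Σ zᵢ(Kᵢ−1)/(1+ψ₁(Kᵢ−1)) = 0.
Feasibility: ΣzᵢKᵢ = 1.461, Σzᵢ/Kᵢ = 1.290 — both > 1, two phases present.
Iterate (Newton) starting at ψ₁ = 0.61:
  ψ₁ = 0.610: g = 0.0120, g' = -0.643 → ψ₁ = 0.629
Converged at ψ₁ = 0.629.
Drum-1 compositions:
  THF: x = 0.317, y = 0.716
  n-octane: x = 0.683, y = 0.284
Drum-2 feed = drum-1 vapor: z₂ = (0.7160, 0.2840).
Drum 2:
Let ψ₂ = V/F and solve Σ zᵢ(Kᵢ−1)/(1+ψ₂(Kᵢ−1)) = 0.
g(0) = ΣzᵢKᵢ − 1 = 0.075 and g(1) = 1 − Σzᵢ/Kᵢ = -0.612, so a root lies in (0, 1).
Binary case is linear: z₁(K₁−1)(1+ψ₂(K₂−1)) + z₂(K₂−1)(1+ψ₂(K₁−1)) = 0
⇒ ψ₂ = [z₁(K₁−1)+z₂(K₂−1)] / [−(K₁−1)(K₂−1)] = 0.0750/0.2961 = 0.253
  THF: x = 0.650, y = 0.910
  n-octane: x = 0.350, y = 0.090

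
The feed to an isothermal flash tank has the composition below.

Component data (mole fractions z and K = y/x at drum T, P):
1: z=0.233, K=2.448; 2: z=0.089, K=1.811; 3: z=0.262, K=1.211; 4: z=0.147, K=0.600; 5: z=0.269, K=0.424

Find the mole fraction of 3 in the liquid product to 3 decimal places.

Material balance + equilibrium reduce to Σ zᵢ(Kᵢ−1)/(1+ψ(Kᵢ−1)) = 0.
Feasibility: ΣzᵢKᵢ = 1.251, Σzᵢ/Kᵢ = 1.240 — both > 1, two phases present.
Iterate (Newton) starting at ψ = 0.5:
  ψ = 0.500: g = 0.0059, g' = -0.416 → ψ = 0.514
Converged at ψ = 0.514.
Compositions from xᵢ = zᵢ/(1+ψ(Kᵢ−1)), yᵢ = Kᵢxᵢ:
  1: x = 0.134, y = 0.327
  2: x = 0.063, y = 0.114
  3: x = 0.236, y = 0.286
  4: x = 0.185, y = 0.111
  5: x = 0.382, y = 0.162

x_3 = 0.236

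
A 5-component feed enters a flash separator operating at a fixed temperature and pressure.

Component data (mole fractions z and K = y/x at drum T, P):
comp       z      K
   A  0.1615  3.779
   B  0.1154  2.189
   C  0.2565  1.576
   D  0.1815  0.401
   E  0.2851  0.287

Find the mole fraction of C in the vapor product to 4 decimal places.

Rachford–Rice: g(β) = Σ zᵢ(Kᵢ−1)/(1+β(Kᵢ−1)) = 0.
Feasibility: ΣzᵢKᵢ = 1.4218, Σzᵢ/Kᵢ = 1.7042 — both > 1, two phases present.
Iterate (Newton) starting at β = 0.5:
  β = 0.5000: g = -0.08251, g' = -0.8166 → β = 0.3990
  β = 0.3990: g = -0.00091, g' = -0.8073 → β = 0.3978
Converged at β = 0.3978.
Compositions from xᵢ = zᵢ/(1+β(Kᵢ−1)), yᵢ = Kᵢxᵢ:
  A: x = 0.0767, y = 0.2899
  B: x = 0.0783, y = 0.1715
  C: x = 0.2087, y = 0.3289
  D: x = 0.2383, y = 0.0956
  E: x = 0.3980, y = 0.1142

y_C = 0.3289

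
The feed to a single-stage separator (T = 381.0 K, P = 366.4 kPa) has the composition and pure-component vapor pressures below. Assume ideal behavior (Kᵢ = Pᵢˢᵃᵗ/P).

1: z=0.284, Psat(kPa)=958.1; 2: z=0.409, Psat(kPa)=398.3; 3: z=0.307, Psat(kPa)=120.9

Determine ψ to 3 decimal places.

ψ = 0.460

Raoult's law: Kᵢ = Pᵢˢᵃᵗ/P = Pᵢˢᵃᵗ/366.4.
  K_1 = 958.1/366.4 = 2.61490, K_2 = 398.3/366.4 = 1.08706, K_3 = 120.9/366.4 = 0.32997
Material balance + equilibrium reduce to Σ zᵢ(Kᵢ−1)/(1+ψ(Kᵢ−1)) = 0.
g(0) = ΣzᵢKᵢ − 1 = 0.289 and g(1) = 1 − Σzᵢ/Kᵢ = -0.415, so a root lies in (0, 1).
Newton iteration, ψ⁰ = 0.5:
  ψ = 0.500: g = -0.0215, g' = -0.541 → ψ = 0.460
Converged at ψ = 0.460.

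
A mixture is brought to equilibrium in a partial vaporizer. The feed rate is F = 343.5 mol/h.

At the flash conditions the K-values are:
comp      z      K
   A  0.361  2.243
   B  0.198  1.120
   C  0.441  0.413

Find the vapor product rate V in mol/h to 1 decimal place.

Material balance + equilibrium reduce to Σ zᵢ(Kᵢ−1)/(1+ψ(Kᵢ−1)) = 0.
g(0) = ΣzᵢKᵢ − 1 = 0.214 and g(1) = 1 − Σzᵢ/Kᵢ = -0.406, so a root lies in (0, 1).
Iterate (Newton) starting at ψ = 0.5:
  ψ = 0.500: g = -0.0673, g' = -0.519 → ψ = 0.370
  ψ = 0.370: g = -0.0008, g' = -0.512 → ψ = 0.369
Converged at ψ = 0.369.
Then V = ψ·F = 0.3689·343.5 = 126.7 mol/h and L = F − V = 216.8 mol/h.

V = 126.7 mol/h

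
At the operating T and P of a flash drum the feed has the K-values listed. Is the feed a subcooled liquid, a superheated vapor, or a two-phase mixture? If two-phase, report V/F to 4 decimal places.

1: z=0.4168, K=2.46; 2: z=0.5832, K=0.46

ΣzᵢKᵢ = 1.2936; Σzᵢ/Kᵢ = 1.4373.
Both exceed 1, so a two-phase solution exists.
Material balance + equilibrium reduce to Σ zᵢ(Kᵢ−1)/(1+ψ(Kᵢ−1)) = 0.
Newton iteration, ψ⁰ = 0.36:
  ψ = 0.3600: g = 0.00795, g' = -0.6438 → ψ = 0.3724
Converged at ψ = 0.3724.

two-phase, V/F = 0.3724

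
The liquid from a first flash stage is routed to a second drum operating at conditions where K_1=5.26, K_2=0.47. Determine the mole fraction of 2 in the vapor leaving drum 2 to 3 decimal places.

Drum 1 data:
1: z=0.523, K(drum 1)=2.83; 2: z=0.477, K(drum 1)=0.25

y_2 (drum 2) = 0.418

Drum 1:
Binary case is linear: z₁(K₁−1)(1+ψ₁(K₂−1)) + z₂(K₂−1)(1+ψ₁(K₁−1)) = 0
⇒ ψ₁ = [z₁(K₁−1)+z₂(K₂−1)] / [−(K₁−1)(K₂−1)] = 0.5993/1.3725 = 0.437
Drum-1 compositions:
  1: x = 0.291, y = 0.823
  2: x = 0.709, y = 0.177
Drum-2 feed = drum-1 liquid: z₂ = (0.2907, 0.7093).
Drum 2:
Rachford–Rice: g(ψ₂) = Σ zᵢ(Kᵢ−1)/(1+ψ₂(Kᵢ−1)) = 0.
g(0) = ΣzᵢKᵢ − 1 = 0.862 and g(1) = 1 − Σzᵢ/Kᵢ = -0.564, so a root lies in (0, 1).
Binary case is linear: z₁(K₁−1)(1+ψ₂(K₂−1)) + z₂(K₂−1)(1+ψ₂(K₁−1)) = 0
⇒ ψ₂ = [z₁(K₁−1)+z₂(K₂−1)] / [−(K₁−1)(K₂−1)] = 0.8624/2.2578 = 0.382
  1: x = 0.111, y = 0.582
  2: x = 0.889, y = 0.418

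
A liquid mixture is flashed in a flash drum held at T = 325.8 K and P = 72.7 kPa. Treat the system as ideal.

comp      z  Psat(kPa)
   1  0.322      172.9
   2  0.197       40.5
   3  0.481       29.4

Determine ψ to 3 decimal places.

ψ = 0.092

Raoult's law: Kᵢ = Pᵢˢᵃᵗ/P = Pᵢˢᵃᵗ/72.7.
  K_1 = 172.9/72.7 = 2.37827, K_2 = 40.5/72.7 = 0.55708, K_3 = 29.4/72.7 = 0.40440
Newton iteration, ψ⁰ = 0.5:
  ψ = 0.500: g = -0.2573, g' = -0.624 → ψ = 0.088
  ψ = 0.088: g = 0.0028, g' = -0.719 → ψ = 0.092
Converged at ψ = 0.092.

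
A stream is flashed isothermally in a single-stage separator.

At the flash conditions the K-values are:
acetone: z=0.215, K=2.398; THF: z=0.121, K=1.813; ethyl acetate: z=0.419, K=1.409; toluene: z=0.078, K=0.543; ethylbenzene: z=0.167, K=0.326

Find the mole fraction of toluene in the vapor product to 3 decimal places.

y_toluene = 0.069

Let β = V/F and solve Σ zᵢ(Kᵢ−1)/(1+β(Kᵢ−1)) = 0.
Check two-phase: ΣzᵢKᵢ = 1.422 > 1 and Σzᵢ/Kᵢ = 1.110 > 1, so g(0) = 0.422 > 0 and g(1) = -0.110 < 0.
Newton–Raphson from β = 0.5:
  β = 0.500: g = 0.1732, g' = -0.434 → β = 0.899
  β = 0.899: g = -0.0306, g' = -0.682 → β = 0.854
  β = 0.854: g = -0.0015, g' = -0.618 → β = 0.851
Converged at β = 0.851.
Compositions from xᵢ = zᵢ/(1+β(Kᵢ−1)), yᵢ = Kᵢxᵢ:
  acetone: x = 0.098, y = 0.235
  THF: x = 0.072, y = 0.130
  ethyl acetate: x = 0.311, y = 0.438
  toluene: x = 0.128, y = 0.069
  ethylbenzene: x = 0.392, y = 0.128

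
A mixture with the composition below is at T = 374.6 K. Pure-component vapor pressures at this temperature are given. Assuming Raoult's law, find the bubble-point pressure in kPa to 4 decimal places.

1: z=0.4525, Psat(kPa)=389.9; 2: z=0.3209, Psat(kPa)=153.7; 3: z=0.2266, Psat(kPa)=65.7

Pbub = 240.6397 kPa

At the bubble point ψ → 0, so ΣzᵢKᵢ = 1 with Kᵢ = Pᵢˢᵃᵗ/P ⇒ P = ΣzᵢPᵢˢᵃᵗ.
P = 0.4525·389.9 + 0.3209·153.7 + 0.2266·65.7 = 240.6397 kPa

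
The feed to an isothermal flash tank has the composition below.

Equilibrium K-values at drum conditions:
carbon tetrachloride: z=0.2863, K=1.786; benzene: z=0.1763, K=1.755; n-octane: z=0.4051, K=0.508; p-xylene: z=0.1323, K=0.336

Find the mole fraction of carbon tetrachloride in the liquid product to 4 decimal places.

Let ψ = V/F and solve Σ zᵢ(Kᵢ−1)/(1+ψ(Kᵢ−1)) = 0.
Check two-phase: ΣzᵢKᵢ = 1.0710 > 1 and Σzᵢ/Kᵢ = 1.4519 > 1, so g(0) = 0.0710 > 0 and g(1) = -0.4519 < 0.
Newton–Raphson from ψ = 0.5:
  ψ = 0.5000: g = -0.13767, g' = -0.4473 → ψ = 0.1922
  ψ = 0.1922: g = -0.00910, g' = -0.4064 → ψ = 0.1698
  ψ = 0.1698: g = 0.00001, g' = -0.4075 → ψ = 0.1699
Converged at ψ = 0.1699.
Compositions from xᵢ = zᵢ/(1+ψ(Kᵢ−1)), yᵢ = Kᵢxᵢ:
  carbon tetrachloride: x = 0.2526, y = 0.4511
  benzene: x = 0.1563, y = 0.2742
  n-octane: x = 0.4420, y = 0.2246
  p-xylene: x = 0.1491, y = 0.0501

x_carbon tetrachloride = 0.2526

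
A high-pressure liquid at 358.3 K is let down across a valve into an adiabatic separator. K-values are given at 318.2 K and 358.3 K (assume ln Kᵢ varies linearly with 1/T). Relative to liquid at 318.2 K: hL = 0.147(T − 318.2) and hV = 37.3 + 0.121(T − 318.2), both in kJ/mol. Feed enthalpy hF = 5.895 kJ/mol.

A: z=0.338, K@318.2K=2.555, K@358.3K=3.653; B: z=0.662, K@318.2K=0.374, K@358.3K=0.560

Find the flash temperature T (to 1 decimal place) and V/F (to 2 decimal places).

T = 321.3 K, V/F = 0.15

Adiabatic flash: solve Rachford–Rice at each trial T, then check hF = ψ·hV(T) + (1−ψ)·hL(T).
  T = 318.2 K: K = (2.555, 0.374), RR gives ψ = 0.114, H_out = 4.260 kJ/mol
  T = 358.3 K: K = (3.653, 0.560), RR gives ψ = 0.519, H_out = 24.700 kJ/mol
  T = 338.2 K: K = (3.086, 0.463), RR gives ψ = 0.312, H_out = 14.416 kJ/mol
  T = 328.2 K: K = (2.816, 0.417), RR gives ψ = 0.216, H_out = 9.460 kJ/mol
  T = 323.2 K: K = (2.684, 0.395), RR gives ψ = 0.166, H_out = 6.909 kJ/mol
  T = 320.7 K: K = (2.619, 0.385), RR gives ψ = 0.141, H_out = 5.599 kJ/mol
  T = 321.9 K: K = (2.651, 0.390), RR gives ψ = 0.153, H_out = 6.231 kJ/mol
Linear interpolation between T = 320.7 (H_out = 5.599) and T = 321.9 (H_out = 6.231) on hF = 5.895 gives T ≈ 321.3 K, at which ψ = 0.15.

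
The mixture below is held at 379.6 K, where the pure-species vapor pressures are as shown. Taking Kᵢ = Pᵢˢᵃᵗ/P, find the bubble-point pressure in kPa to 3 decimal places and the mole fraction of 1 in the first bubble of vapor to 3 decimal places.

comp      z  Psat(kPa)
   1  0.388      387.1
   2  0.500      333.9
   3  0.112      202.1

Pbub = 339.780 kPa, y_1 = 0.442

At the bubble point ψ → 0, so ΣzᵢKᵢ = 1 with Kᵢ = Pᵢˢᵃᵗ/P ⇒ P = ΣzᵢPᵢˢᵃᵗ.
P = 0.388·387.1 + 0.500·333.9 + 0.112·202.1 = 339.780 kPa
yᵢ = zᵢPᵢˢᵃᵗ/P ⇒ y_1 = 0.388·387.1/339.780 = 0.442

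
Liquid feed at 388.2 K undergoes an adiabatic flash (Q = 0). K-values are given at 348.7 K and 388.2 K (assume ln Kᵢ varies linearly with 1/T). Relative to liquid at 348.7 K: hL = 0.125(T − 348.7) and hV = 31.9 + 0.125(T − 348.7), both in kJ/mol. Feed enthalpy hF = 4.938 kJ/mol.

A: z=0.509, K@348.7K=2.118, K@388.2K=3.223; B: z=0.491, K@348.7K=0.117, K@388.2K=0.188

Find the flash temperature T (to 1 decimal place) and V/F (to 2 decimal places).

T = 349.9 K, V/F = 0.15

Adiabatic flash: solve Rachford–Rice at each trial T, then check hF = ψ·hV(T) + (1−ψ)·hL(T).
  T = 348.7 K: K = (2.118, 0.117), RR gives ψ = 0.137, H_out = 4.379 kJ/mol
  T = 388.2 K: K = (3.223, 0.188), RR gives ψ = 0.406, H_out = 17.888 kJ/mol
  T = 368.4 K: K = (2.641, 0.150), RR gives ψ = 0.300, H_out = 12.022 kJ/mol
  T = 358.5 K: K = (2.371, 0.133), RR gives ψ = 0.229, H_out = 8.525 kJ/mol
  T = 353.6 K: K = (2.243, 0.125), RR gives ψ = 0.186, H_out = 6.560 kJ/mol
  T = 351.1 K: K = (2.179, 0.121), RR gives ψ = 0.162, H_out = 5.478 kJ/mol
Linear interpolation between T = 348.7 (H_out = 4.379) and T = 351.1 (H_out = 5.478) on hF = 4.938 gives T ≈ 349.9 K, at which ψ = 0.15.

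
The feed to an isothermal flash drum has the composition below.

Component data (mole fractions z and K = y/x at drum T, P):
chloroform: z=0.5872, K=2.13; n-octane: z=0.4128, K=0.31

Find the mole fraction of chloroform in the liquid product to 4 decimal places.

x_chloroform = 0.3791

Rachford–Rice: g(ψ) = Σ zᵢ(Kᵢ−1)/(1+ψ(Kᵢ−1)) = 0.
Feasibility: ΣzᵢKᵢ = 1.3787, Σzᵢ/Kᵢ = 1.6073 — both > 1, two phases present.
Binary case is linear: z₁(K₁−1)(1+ψ(K₂−1)) + z₂(K₂−1)(1+ψ(K₁−1)) = 0
⇒ ψ = [z₁(K₁−1)+z₂(K₂−1)] / [−(K₁−1)(K₂−1)] = 0.37870/0.77970 = 0.4857
Compositions from xᵢ = zᵢ/(1+ψ(Kᵢ−1)), yᵢ = Kᵢxᵢ:
  chloroform: x = 0.3791, y = 0.8075
  n-octane: x = 0.6209, y = 0.1925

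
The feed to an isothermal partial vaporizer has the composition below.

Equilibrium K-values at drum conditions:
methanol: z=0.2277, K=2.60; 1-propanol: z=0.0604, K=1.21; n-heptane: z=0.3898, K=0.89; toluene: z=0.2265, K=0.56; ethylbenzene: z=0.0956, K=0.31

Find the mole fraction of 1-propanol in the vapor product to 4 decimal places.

Newton iteration, V/F⁰ = 0.5:
  V/F = 0.5000: g = -0.05997, g' = -0.3655 → V/F = 0.3359
  V/F = 0.3359: g = 0.00147, g' = -0.3915 → V/F = 0.3397
Converged at V/F = 0.3397.
Compositions from xᵢ = zᵢ/(1+V/F(Kᵢ−1)), yᵢ = Kᵢxᵢ:
  methanol: x = 0.1475, y = 0.3836
  1-propanol: x = 0.0564, y = 0.0682
  n-heptane: x = 0.4049, y = 0.3604
  toluene: x = 0.2663, y = 0.1491
  ethylbenzene: x = 0.1249, y = 0.0387

y_1-propanol = 0.0682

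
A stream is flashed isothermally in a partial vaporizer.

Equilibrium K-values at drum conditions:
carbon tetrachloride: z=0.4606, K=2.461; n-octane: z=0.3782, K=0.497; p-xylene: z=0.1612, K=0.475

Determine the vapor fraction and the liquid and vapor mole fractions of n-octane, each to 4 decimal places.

ψ = 0.5346, x_n-octane = 0.5173, y_n-octane = 0.2571

Newton–Raphson from ψ = 0.5:
  ψ = 0.5000: g = 0.01996, g' = -0.5808 → ψ = 0.5344
  ψ = 0.5344: g = 0.00011, g' = -0.5749 → ψ = 0.5346
Converged at ψ = 0.5346.
Compositions from xᵢ = zᵢ/(1+ψ(Kᵢ−1)), yᵢ = Kᵢxᵢ:
  carbon tetrachloride: x = 0.2586, y = 0.6365
  n-octane: x = 0.5173, y = 0.2571
  p-xylene: x = 0.2241, y = 0.1064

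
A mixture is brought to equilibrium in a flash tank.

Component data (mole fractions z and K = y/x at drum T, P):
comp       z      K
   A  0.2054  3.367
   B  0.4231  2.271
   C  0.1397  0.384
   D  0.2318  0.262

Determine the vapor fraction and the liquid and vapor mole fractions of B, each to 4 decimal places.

ψ = 0.6636, x_B = 0.2295, y_B = 0.5212

Newton–Raphson from ψ = 0.5:
  ψ = 0.5000: g = 0.15600, g' = -0.9247 → ψ = 0.6687
  ψ = 0.6687: g = -0.00516, g' = -1.0176 → ψ = 0.6636
Converged at ψ = 0.6636.
Compositions from xᵢ = zᵢ/(1+ψ(Kᵢ−1)), yᵢ = Kᵢxᵢ:
  A: x = 0.0799, y = 0.2690
  B: x = 0.2295, y = 0.5212
  C: x = 0.2363, y = 0.0907
  D: x = 0.4543, y = 0.1190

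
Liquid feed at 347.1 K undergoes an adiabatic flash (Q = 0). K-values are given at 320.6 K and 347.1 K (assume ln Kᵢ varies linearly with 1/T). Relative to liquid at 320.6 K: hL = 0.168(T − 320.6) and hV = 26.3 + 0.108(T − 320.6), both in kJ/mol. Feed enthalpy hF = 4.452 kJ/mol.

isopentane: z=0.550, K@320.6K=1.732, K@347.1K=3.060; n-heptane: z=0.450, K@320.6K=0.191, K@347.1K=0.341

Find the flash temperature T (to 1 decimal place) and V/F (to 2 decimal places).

Adiabatic flash: solve Rachford–Rice at each trial T, then check hF = ψ·hV(T) + (1−ψ)·hL(T).
  T = 320.6 K: K = (1.732, 0.191), RR gives ψ = 0.065, H_out = 1.712 kJ/mol
  T = 347.1 K: K = (3.060, 0.341), RR gives ψ = 0.616, H_out = 19.677 kJ/mol
  T = 333.9 K: K = (2.331, 0.258), RR gives ψ = 0.404, H_out = 12.525 kJ/mol
  T = 327.2 K: K = (2.013, 0.223), RR gives ψ = 0.263, H_out = 7.929 kJ/mol
  T = 323.9 K: K = (1.869, 0.206), RR gives ψ = 0.175, H_out = 5.122 kJ/mol
  T = 322.2 K: K = (1.797, 0.198), RR gives ψ = 0.122, H_out = 3.457 kJ/mol
Linear interpolation between T = 322.2 (H_out = 3.457) and T = 323.9 (H_out = 5.122) on hF = 4.452 gives T ≈ 323.2 K, at which ψ = 0.15.

T = 323.2 K, V/F = 0.15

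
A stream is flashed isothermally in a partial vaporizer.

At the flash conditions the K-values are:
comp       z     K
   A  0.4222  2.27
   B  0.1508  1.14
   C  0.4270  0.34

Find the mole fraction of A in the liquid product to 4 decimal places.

Rachford–Rice: g(ψ) = Σ zᵢ(Kᵢ−1)/(1+ψ(Kᵢ−1)) = 0.
Feasibility: ΣzᵢKᵢ = 1.2755, Σzᵢ/Kᵢ = 1.5742 — both > 1, two phases present.
Newton–Raphson from ψ = 0.46:
  ψ = 0.4600: g = -0.04638, g' = -0.6575 → ψ = 0.3895
  ψ = 0.3895: g = -0.00055, g' = -0.6445 → ψ = 0.3886
Converged at ψ = 0.3886.
Compositions from xᵢ = zᵢ/(1+ψ(Kᵢ−1)), yᵢ = Kᵢxᵢ:
  A: x = 0.2827, y = 0.6417
  B: x = 0.1430, y = 0.1630
  C: x = 0.5743, y = 0.1953

x_A = 0.2827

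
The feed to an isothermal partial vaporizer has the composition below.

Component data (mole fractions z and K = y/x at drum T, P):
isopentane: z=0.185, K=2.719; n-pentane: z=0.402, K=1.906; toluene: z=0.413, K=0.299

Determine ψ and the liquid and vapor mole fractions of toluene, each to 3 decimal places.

ψ = 0.469, x_toluene = 0.616, y_toluene = 0.184

Material balance + equilibrium reduce to Σ zᵢ(Kᵢ−1)/(1+ψ(Kᵢ−1)) = 0.
g(0) = ΣzᵢKᵢ − 1 = 0.393 and g(1) = 1 − Σzᵢ/Kᵢ = -0.660, so a root lies in (0, 1).
Iterate (Newton) starting at ψ = 0.5:
  ψ = 0.500: g = -0.0241, g' = -0.795 → ψ = 0.470
  ψ = 0.470: g = -0.0002, g' = -0.781 → ψ = 0.469
Converged at ψ = 0.469.
Compositions from xᵢ = zᵢ/(1+ψ(Kᵢ−1)), yᵢ = Kᵢxᵢ:
  isopentane: x = 0.102, y = 0.278
  n-pentane: x = 0.282, y = 0.538
  toluene: x = 0.616, y = 0.184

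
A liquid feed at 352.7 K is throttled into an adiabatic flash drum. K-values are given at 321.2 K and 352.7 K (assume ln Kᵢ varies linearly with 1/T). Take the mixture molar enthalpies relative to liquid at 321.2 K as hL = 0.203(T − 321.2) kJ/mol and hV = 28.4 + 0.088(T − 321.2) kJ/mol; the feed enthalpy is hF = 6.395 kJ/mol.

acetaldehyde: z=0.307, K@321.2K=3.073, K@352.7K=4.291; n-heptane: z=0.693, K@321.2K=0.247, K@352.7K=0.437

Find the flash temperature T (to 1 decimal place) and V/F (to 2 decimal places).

Adiabatic flash: solve Rachford–Rice at each trial T, then check hF = ψ·hV(T) + (1−ψ)·hL(T).
  T = 321.2 K: K = (3.073, 0.247), RR gives ψ = 0.073, H_out = 2.085 kJ/mol
  T = 352.7 K: K = (4.291, 0.437), RR gives ψ = 0.335, H_out = 14.688 kJ/mol
  T = 336.9 K: K = (3.658, 0.333), RR gives ψ = 0.199, H_out = 8.487 kJ/mol
  T = 329.0 K: K = (3.358, 0.287), RR gives ψ = 0.137, H_out = 5.348 kJ/mol
  T = 332.9 K: K = (3.504, 0.309), RR gives ψ = 0.168, H_out = 6.912 kJ/mol
  T = 330.9 K: K = (3.429, 0.298), RR gives ψ = 0.152, H_out = 6.114 kJ/mol
Linear interpolation between T = 330.9 (H_out = 6.114) and T = 332.9 (H_out = 6.912) on hF = 6.395 gives T ≈ 331.6 K, at which ψ = 0.16.

T = 331.6 K, V/F = 0.16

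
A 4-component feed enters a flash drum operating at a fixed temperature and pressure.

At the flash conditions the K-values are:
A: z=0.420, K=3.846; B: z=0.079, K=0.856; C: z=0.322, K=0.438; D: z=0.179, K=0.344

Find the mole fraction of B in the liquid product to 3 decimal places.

Let ψ = V/F and solve Σ zᵢ(Kᵢ−1)/(1+ψ(Kᵢ−1)) = 0.
Feasibility: ΣzᵢKᵢ = 1.886, Σzᵢ/Kᵢ = 1.457 — both > 1, two phases present.
Newton iteration, ψ⁰ = 0.64:
  ψ = 0.640: g = -0.0739, g' = -0.906 → ψ = 0.558
  ψ = 0.558: g = 0.0002, g' = -0.917 → ψ = 0.559
Converged at ψ = 0.559.
Compositions from xᵢ = zᵢ/(1+ψ(Kᵢ−1)), yᵢ = Kᵢxᵢ:
  A: x = 0.162, y = 0.624
  B: x = 0.086, y = 0.074
  C: x = 0.469, y = 0.206
  D: x = 0.283, y = 0.097

x_B = 0.086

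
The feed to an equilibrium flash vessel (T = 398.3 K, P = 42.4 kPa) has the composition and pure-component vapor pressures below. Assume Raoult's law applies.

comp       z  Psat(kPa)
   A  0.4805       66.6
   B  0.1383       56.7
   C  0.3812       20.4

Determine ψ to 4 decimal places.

Raoult's law: Kᵢ = Pᵢˢᵃᵗ/P = Pᵢˢᵃᵗ/42.4.
  K_A = 66.6/42.4 = 1.570755, K_B = 56.7/42.4 = 1.337264, K_C = 20.4/42.4 = 0.481132
Let ψ = V/F and solve Σ zᵢ(Kᵢ−1)/(1+ψ(Kᵢ−1)) = 0.
g(0) = ΣzᵢKᵢ − 1 = 0.1231 and g(1) = 1 − Σzᵢ/Kᵢ = -0.2016, so a root lies in (0, 1).
Newton–Raphson from ψ = 0.43:
  ψ = 0.4300: g = 0.00634, g' = -0.2830 → ψ = 0.4524
  ψ = 0.4524: g = -0.00003, g' = -0.2860 → ψ = 0.4523
Converged at ψ = 0.4523.

ψ = 0.4523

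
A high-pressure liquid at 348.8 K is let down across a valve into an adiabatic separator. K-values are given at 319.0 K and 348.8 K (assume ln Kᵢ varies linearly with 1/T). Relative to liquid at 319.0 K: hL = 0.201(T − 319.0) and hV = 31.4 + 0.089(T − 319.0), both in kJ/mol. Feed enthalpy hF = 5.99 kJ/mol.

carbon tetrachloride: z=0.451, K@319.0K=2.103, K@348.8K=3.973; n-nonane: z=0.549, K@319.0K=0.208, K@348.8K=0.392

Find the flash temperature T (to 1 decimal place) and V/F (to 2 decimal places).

T = 323.1 K, V/F = 0.17

Adiabatic flash: solve Rachford–Rice at each trial T, then check hF = ψ·hV(T) + (1−ψ)·hL(T).
  T = 319.0 K: K = (2.103, 0.208), RR gives ψ = 0.072, H_out = 2.252 kJ/mol
  T = 348.8 K: K = (3.973, 0.392), RR gives ψ = 0.557, H_out = 21.624 kJ/mol
  T = 333.9 K: K = (2.932, 0.290), RR gives ψ = 0.351, H_out = 13.421 kJ/mol
  T = 326.4 K: K = (2.490, 0.246), RR gives ψ = 0.230, H_out = 8.509 kJ/mol
  T = 322.7 K: K = (2.290, 0.226), RR gives ψ = 0.158, H_out = 5.627 kJ/mol
  T = 324.5 K: K = (2.386, 0.236), RR gives ψ = 0.194, H_out = 7.080 kJ/mol
Linear interpolation between T = 322.7 (H_out = 5.627) and T = 324.5 (H_out = 7.080) on hF = 5.99 gives T ≈ 323.1 K, at which ψ = 0.17.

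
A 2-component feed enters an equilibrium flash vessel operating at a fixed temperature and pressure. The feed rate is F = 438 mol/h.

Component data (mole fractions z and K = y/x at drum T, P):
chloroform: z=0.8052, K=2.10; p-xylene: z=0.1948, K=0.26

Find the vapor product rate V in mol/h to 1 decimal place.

V = 399.0 mol/h

Material balance + equilibrium reduce to Σ zᵢ(Kᵢ−1)/(1+V/F(Kᵢ−1)) = 0.
g(0) = ΣzᵢKᵢ − 1 = 0.7416 and g(1) = 1 − Σzᵢ/Kᵢ = -0.1327, so a root lies in (0, 1).
Binary case is linear: z₁(K₁−1)(1+V/F(K₂−1)) + z₂(K₂−1)(1+V/F(K₁−1)) = 0
⇒ V/F = [z₁(K₁−1)+z₂(K₂−1)] / [−(K₁−1)(K₂−1)] = 0.74157/0.81400 = 0.9110
Then V = V/F·F = 0.9110·438 = 399.0 mol/h and L = F − V = 39.0 mol/h.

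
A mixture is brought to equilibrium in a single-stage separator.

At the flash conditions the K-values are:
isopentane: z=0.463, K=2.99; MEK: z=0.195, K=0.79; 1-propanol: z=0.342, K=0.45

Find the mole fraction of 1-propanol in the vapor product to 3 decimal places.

y_1-propanol = 0.262

Newton iteration, ψ⁰ = 0.5:
  ψ = 0.500: g = 0.1566, g' = -0.668 → ψ = 0.734
  ψ = 0.734: g = 0.0103, g' = -0.606 → ψ = 0.751
Converged at ψ = 0.751.
Compositions from xᵢ = zᵢ/(1+ψ(Kᵢ−1)), yᵢ = Kᵢxᵢ:
  isopentane: x = 0.186, y = 0.555
  MEK: x = 0.232, y = 0.183
  1-propanol: x = 0.583, y = 0.262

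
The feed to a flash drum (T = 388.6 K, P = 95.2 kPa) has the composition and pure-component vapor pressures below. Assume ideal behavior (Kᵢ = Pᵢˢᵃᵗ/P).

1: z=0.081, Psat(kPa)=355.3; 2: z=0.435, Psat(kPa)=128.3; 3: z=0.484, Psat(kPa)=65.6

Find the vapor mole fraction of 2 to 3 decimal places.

y_2 = 0.468

Raoult's law: Kᵢ = Pᵢˢᵃᵗ/P = Pᵢˢᵃᵗ/95.2.
  K_1 = 355.3/95.2 = 3.73214, K_2 = 128.3/95.2 = 1.34769, K_3 = 65.6/95.2 = 0.68908
Let β = V/F and solve Σ zᵢ(Kᵢ−1)/(1+β(Kᵢ−1)) = 0.
g(0) = ΣzᵢKᵢ − 1 = 0.222 and g(1) = 1 − Σzᵢ/Kᵢ = -0.047, so a root lies in (0, 1).
Newton iteration, β⁰ = 0.65:
  β = 0.650: g = 0.0145, g' = -0.187 → β = 0.727
  β = 0.727: g = 0.0003, g' = -0.179 → β = 0.729
Converged at β = 0.729.
Compositions from xᵢ = zᵢ/(1+β(Kᵢ−1)), yᵢ = Kᵢxᵢ:
  1: x = 0.027, y = 0.101
  2: x = 0.347, y = 0.468
  3: x = 0.626, y = 0.431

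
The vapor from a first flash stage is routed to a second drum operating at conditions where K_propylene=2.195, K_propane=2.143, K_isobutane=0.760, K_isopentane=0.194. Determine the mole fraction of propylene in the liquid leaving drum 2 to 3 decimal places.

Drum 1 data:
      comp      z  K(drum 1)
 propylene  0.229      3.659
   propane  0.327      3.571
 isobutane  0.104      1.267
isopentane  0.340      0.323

x_propylene (drum 2) = 0.152

Drum 1:
Rachford–Rice: g(ψ₁) = Σ zᵢ(Kᵢ−1)/(1+ψ₁(Kᵢ−1)) = 0.
Check two-phase: ΣzᵢKᵢ = 2.247 > 1 and Σzᵢ/Kᵢ = 1.289 > 1, so g(0) = 1.247 > 0 and g(1) = -0.289 < 0.
Iterate (Newton) starting at ψ₁ = 0.68:
  ψ₁ = 0.680: g = 0.1197, g' = -1.032 → ψ₁ = 0.796
  ψ₁ = 0.796: g = -0.0049, g' = -1.138 → ψ₁ = 0.792
Converged at ψ₁ = 0.792.
Drum-1 compositions:
  propylene: x = 0.074, y = 0.270
  propane: x = 0.108, y = 0.385
  isobutane: x = 0.086, y = 0.109
  isopentane: x = 0.733, y = 0.237
Drum-2 feed = drum-1 vapor: z₂ = (0.2699, 0.3847, 0.1088, 0.2366).
Drum 2:
Material balance + equilibrium reduce to Σ zᵢ(Kᵢ−1)/(1+ψ₂(Kᵢ−1)) = 0.
Feasibility: ΣzᵢKᵢ = 1.545, Σzᵢ/Kᵢ = 1.665 — both > 1, two phases present.
Newton iteration, ψ₂⁰ = 0.5:
  ψ₂ = 0.500: g = 0.1325, g' = -0.794 → ψ₂ = 0.667
  ψ₂ = 0.667: g = -0.0145, g' = -1.009 → ψ₂ = 0.653
  ψ₂ = 0.653: g = -0.0002, g' = -0.979 → ψ₂ = 0.652
Converged at ψ₂ = 0.652.
  propylene: x = 0.152, y = 0.333
  propane: x = 0.220, y = 0.472
  isobutane: x = 0.129, y = 0.098
  isopentane: x = 0.499, y = 0.097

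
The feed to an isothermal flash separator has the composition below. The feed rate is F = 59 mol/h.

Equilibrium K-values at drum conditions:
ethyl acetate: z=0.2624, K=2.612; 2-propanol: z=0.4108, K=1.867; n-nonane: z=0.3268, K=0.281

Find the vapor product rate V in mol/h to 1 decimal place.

Rachford–Rice: g(ψ) = Σ zᵢ(Kᵢ−1)/(1+ψ(Kᵢ−1)) = 0.
Check two-phase: ΣzᵢKᵢ = 1.5442 > 1 and Σzᵢ/Kᵢ = 1.4835 > 1, so g(0) = 0.5442 > 0 and g(1) = -0.4835 < 0.
Iterate (Newton) starting at ψ = 0.53:
  ψ = 0.5300: g = 0.09250, g' = -0.7843 → ψ = 0.6479
  ψ = 0.6479: g = -0.00496, g' = -0.8819 → ψ = 0.6423
Converged at ψ = 0.6423.
Then V = ψ·F = 0.6423·59 = 37.9 mol/h and L = F − V = 21.1 mol/h.

V = 37.9 mol/h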